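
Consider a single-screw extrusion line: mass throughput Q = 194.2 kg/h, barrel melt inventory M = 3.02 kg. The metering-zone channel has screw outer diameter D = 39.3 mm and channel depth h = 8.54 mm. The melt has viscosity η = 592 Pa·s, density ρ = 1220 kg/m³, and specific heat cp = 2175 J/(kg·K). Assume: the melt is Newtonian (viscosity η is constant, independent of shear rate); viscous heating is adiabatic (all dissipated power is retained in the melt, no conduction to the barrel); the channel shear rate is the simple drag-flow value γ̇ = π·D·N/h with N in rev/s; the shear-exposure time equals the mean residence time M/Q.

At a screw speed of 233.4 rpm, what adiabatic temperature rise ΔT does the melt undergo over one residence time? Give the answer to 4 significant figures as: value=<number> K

Convert throughput: Q = 194.2 kg/h = 194.2/3600 = 0.0539444 kg/s
t_res = M / Q_s = 3.02 / 0.0539444 = 55.9835 s
D = 39.3 mm = 0.0393 m;  h = 8.54 mm = 0.00854 m;  N = 233.4 rpm / 60 = 3.89 rev/s
γ̇ = π·D·N / h = π · 0.0393 · 3.89 / 0.00854 = 56.2386 s⁻¹
ΔT = η·γ̇²·t_res / (ρ·cp) = 592 · (56.2386)² · 55.9835 / (1220 · 2175) = 39.5031 K

value=39.50 K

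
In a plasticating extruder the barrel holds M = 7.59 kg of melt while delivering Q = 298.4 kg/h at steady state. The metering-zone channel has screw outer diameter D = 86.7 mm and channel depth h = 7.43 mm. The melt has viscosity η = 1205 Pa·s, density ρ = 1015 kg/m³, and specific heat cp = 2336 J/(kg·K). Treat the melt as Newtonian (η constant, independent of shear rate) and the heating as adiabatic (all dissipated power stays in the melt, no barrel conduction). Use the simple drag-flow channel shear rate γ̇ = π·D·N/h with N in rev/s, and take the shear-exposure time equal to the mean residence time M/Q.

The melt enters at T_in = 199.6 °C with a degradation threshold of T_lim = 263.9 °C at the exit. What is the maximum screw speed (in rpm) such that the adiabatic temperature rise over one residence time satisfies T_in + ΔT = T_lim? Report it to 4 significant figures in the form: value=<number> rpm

value=60.84 rpm

Q_s = Q / 3600 = 298.4 / 3600 = 0.0828889 kg/s
t_res = M / Q_s = 7.59 / 0.0828889 = 91.5684 s
Convert to metres: D = 0.0867 m, h = 0.00743 m
ΔT_a = T_lim − T_in = 263.9 − 199.6 = 64.3 K
Invert ΔT = ηγ̇²t_res/(ρcp) for γ̇: γ̇_max² = ΔT_a ρ cp / (η t_res) = 64.3·1015·2336 / (1205·91.5684) = 1381.71 s⁻²
Take the square root: γ̇_max = √(1381.71) = 37.1714 s⁻¹
Solve γ̇ = πDN/h for N: N_max = γ̇_max·h/(π·D) = 37.1714 × 0.00743 / (π × 0.0867) = 1.01398 rev/s = 60.8387 rpm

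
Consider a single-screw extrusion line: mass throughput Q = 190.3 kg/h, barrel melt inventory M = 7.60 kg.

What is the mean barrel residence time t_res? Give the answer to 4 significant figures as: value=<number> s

value=143.8 s

Q_s = Q / 3600 = 190.3 / 3600 = 0.0528611 kg/s
Mean residence time: t_res = M/Q_s = 7.60 kg / 0.0528611 kg/s = 143.773 s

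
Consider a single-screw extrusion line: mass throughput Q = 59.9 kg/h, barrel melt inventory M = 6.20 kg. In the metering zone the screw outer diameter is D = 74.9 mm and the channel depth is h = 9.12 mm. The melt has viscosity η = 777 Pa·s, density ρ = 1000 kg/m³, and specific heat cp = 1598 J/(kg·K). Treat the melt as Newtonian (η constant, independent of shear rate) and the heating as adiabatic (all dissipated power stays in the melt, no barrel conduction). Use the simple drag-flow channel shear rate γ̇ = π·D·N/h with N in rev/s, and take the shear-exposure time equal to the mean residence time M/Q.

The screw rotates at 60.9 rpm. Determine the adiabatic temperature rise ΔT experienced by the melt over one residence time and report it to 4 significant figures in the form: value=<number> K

value=124.3 K

Q_s = Q / 3600 = 59.9 / 3600 = 0.0166389 kg/s
Mean residence time: t_res = M/Q_s = 6.20 kg / 0.0166389 kg/s = 372.621 s
Convert to SI: D = 0.0749 m, h = 0.00912 m, N = 60.9/60 = 1.015 rev/s
Shear rate: γ̇ = πDN/h = π·0.0749·1.015/0.00912 = 26.188 s⁻¹
ΔT = η·γ̇²·t_res/(ρ·cp) = [777 × 26.188² × 372.621] / [1000 × 1598] = 124.256 K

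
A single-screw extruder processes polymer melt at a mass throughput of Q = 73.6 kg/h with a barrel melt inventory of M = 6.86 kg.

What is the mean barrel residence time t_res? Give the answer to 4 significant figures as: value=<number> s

Throughput in SI: Q_s = 73.6 kg/h ÷ 3600 s/h = 0.0204444 kg/s
Mean residence time: t_res = M/Q_s = 6.86 kg / 0.0204444 kg/s = 335.543 s

value=335.5 s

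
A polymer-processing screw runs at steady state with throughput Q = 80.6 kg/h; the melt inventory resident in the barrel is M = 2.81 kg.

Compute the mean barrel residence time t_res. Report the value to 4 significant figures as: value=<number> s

value=125.5 s

Q_s = Q / 3600 = 80.6 / 3600 = 0.0223889 kg/s
t_res = M / Q_s = 2.81 / 0.0223889 = 125.509 s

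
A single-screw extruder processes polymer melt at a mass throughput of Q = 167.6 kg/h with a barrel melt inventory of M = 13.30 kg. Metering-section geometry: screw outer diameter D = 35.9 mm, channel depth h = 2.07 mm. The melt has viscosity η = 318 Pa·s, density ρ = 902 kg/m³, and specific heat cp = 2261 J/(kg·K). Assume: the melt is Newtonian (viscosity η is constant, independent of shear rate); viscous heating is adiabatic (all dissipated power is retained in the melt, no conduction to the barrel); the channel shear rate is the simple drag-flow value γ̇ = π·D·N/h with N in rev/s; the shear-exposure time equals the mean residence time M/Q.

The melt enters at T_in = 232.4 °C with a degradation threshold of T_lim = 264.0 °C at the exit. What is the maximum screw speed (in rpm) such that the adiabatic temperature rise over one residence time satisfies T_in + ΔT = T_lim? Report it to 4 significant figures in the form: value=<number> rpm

value=29.33 rpm

Convert throughput: Q = 167.6 kg/h = 167.6/3600 = 0.0465556 kg/s
t_res = M / Q_s = 13.30 / 0.0465556 = 285.68 s
Geometry in SI: D = 35.9 mm → 0.0359 m, h = 2.07 mm → 0.00207 m
ΔT_a = T_lim − T_in = 264.0 °C − 232.4 °C = 31.6 K
Invert ΔT = ηγ̇²t_res/(ρcp) for γ̇: γ̇_max² = ΔT_a ρ cp / (η t_res) = 31.6·902·2261 / (318·285.68) = 709.393 s⁻²
Take the square root: γ̇_max = √(709.393) = 26.6344 s⁻¹
Solve γ̇ = πDN/h for N: N_max = γ̇_max·h/(π·D) = 26.6344 × 0.00207 / (π × 0.0359) = 0.488843 rev/s = 29.3306 rpm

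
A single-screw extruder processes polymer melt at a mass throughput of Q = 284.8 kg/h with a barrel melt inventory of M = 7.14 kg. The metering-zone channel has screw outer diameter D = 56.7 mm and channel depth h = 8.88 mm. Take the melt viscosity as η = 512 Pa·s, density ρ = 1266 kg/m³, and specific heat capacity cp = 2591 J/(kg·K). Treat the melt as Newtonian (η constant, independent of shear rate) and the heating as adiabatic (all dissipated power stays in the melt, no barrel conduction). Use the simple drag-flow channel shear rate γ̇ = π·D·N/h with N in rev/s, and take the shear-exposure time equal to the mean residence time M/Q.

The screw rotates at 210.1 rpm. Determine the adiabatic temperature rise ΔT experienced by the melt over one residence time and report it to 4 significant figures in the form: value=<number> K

Throughput in SI: Q_s = 284.8 kg/h ÷ 3600 s/h = 0.0791111 kg/s
t_res = M / Q_s = 7.14 ÷ 0.0791111 = 90.2528 s
Convert to SI: D = 0.0567 m, h = 0.00888 m, N = 210.1/60 = 3.50167 rev/s
Shear rate: γ̇ = πDN/h = π·0.0567·3.50167/0.00888 = 70.2417 s⁻¹
ΔT = η·γ̇²·t_res / (ρ·cp) = 512 · (70.2417)² · 90.2528 / (1266 · 2591) = 69.5055 K

value=69.51 K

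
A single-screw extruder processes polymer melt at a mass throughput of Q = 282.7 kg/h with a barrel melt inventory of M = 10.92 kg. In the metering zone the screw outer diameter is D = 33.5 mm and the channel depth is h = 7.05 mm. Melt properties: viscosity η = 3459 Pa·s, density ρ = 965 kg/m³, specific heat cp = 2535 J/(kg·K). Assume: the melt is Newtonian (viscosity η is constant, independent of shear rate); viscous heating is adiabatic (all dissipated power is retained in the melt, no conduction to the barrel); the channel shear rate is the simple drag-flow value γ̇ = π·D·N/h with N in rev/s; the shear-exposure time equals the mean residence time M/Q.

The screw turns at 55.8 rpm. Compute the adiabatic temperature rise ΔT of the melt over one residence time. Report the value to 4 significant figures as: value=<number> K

Convert throughput: Q = 282.7 kg/h = 282.7/3600 = 0.0785278 kg/s
Mean residence time: t_res = M/Q_s = 10.92 kg / 0.0785278 kg/s = 139.059 s
Convert to SI: D = 0.0335 m, h = 0.00705 m, N = 55.8/60 = 0.93 rev/s
γ̇ = π·D·N / h = π · 0.0335 · 0.93 / 0.00705 = 13.8832 s⁻¹
Adiabatic rise: ΔT = η γ̇² t_res / (ρ cp) = 3459·(13.8832)²·139.059 / (965·2535) = 37.8985 K

value=37.90 K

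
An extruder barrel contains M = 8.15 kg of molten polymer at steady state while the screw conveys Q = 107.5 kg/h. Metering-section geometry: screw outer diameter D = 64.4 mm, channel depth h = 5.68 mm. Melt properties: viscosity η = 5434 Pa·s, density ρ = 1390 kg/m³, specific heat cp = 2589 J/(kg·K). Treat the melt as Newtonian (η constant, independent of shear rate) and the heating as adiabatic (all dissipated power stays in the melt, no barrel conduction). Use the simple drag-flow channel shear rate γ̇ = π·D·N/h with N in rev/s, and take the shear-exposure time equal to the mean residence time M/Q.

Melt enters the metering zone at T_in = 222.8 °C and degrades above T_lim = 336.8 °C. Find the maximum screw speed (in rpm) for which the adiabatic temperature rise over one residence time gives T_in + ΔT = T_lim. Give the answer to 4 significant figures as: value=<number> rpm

value=28.02 rpm

Q_s = Q / 3600 = 107.5 / 3600 = 0.0298611 kg/s
t_res = M / Q_s = 8.15 / 0.0298611 = 272.93 s
Convert to metres: D = 0.0644 m, h = 0.00568 m
ΔT_a = T_lim − T_in = 336.8 − 222.8 = 114 K
γ̇_max² = ΔT_a·ρ·cp / (η·t_res) = [114 × 1390 × 2589] / [5434 × 272.93] = 276.618 s⁻²
γ̇_max = √276.618 = 16.6318 s⁻¹
N_max = γ̇_max·h / (π·D) = 16.6318 · 0.00568 / (π · 0.0644) = 0.466931 rev/s = 28.0159 rpm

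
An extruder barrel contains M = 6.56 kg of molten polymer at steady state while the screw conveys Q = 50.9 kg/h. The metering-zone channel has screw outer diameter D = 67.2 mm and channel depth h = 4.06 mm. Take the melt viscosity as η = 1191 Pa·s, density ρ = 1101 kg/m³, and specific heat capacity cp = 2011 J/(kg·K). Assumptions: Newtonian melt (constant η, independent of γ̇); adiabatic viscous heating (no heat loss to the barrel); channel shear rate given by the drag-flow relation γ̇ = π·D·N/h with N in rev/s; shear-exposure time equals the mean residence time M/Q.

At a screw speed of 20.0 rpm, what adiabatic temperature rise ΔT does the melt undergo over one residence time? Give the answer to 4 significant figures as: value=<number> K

value=74.98 K

Throughput in SI: Q_s = 50.9 kg/h ÷ 3600 s/h = 0.0141389 kg/s
Mean residence time: t_res = M/Q_s = 6.56 kg / 0.0141389 kg/s = 463.969 s
D = 67.2 mm = 0.0672 m;  h = 4.06 mm = 0.00406 m;  N = 20.0 rpm / 60 = 0.333333 rev/s
Shear rate: γ̇ = πDN/h = π·0.0672·0.333333/0.00406 = 17.3329 s⁻¹
Adiabatic rise: ΔT = η γ̇² t_res / (ρ cp) = 1191·(17.3329)²·463.969 / (1101·2011) = 74.9799 K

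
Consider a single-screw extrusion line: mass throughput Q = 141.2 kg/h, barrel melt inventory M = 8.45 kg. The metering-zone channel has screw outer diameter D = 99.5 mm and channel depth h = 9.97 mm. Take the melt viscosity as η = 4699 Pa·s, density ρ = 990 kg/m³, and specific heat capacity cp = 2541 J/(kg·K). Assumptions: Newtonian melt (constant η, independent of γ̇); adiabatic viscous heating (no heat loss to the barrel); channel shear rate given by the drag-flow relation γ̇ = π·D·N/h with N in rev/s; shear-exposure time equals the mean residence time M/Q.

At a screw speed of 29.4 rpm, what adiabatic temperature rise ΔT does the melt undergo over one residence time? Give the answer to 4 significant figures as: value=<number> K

Throughput in SI: Q_s = 141.2 kg/h ÷ 3600 s/h = 0.0392222 kg/s
Mean residence time: t_res = M/Q_s = 8.45 kg / 0.0392222 kg/s = 215.439 s
D = 99.5 mm = 0.0995 m;  h = 9.97 mm = 0.00997 m;  N = 29.4 rpm / 60 = 0.49 rev/s
γ̇ = π·D·N / h = π · 0.0995 · 0.49 / 0.00997 = 15.3629 s⁻¹
ΔT = η·γ̇²·t_res / (ρ·cp) = 4699 · (15.3629)² · 215.439 / (990 · 2541) = 94.9812 K

value=94.98 K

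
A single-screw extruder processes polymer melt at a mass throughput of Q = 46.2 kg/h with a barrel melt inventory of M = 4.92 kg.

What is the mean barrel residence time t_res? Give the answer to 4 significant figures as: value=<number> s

Q_s = Q / 3600 = 46.2 / 3600 = 0.0128333 kg/s
Mean residence time: t_res = M/Q_s = 4.92 kg / 0.0128333 kg/s = 383.377 s

value=383.4 s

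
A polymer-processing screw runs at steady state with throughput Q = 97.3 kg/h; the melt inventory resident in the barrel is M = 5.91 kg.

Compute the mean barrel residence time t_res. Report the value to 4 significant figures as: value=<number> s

value=218.7 s

Q_s = Q / 3600 = 97.3 / 3600 = 0.0270278 kg/s
t_res = M / Q_s = 5.91 / 0.0270278 = 218.664 s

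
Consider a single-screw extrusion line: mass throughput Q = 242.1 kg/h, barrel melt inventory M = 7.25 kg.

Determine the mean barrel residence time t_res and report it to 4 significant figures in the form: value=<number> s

Throughput in SI: Q_s = 242.1 kg/h ÷ 3600 s/h = 0.06725 kg/s
t_res = M / Q_s = 7.25 ÷ 0.06725 = 107.807 s

value=107.8 s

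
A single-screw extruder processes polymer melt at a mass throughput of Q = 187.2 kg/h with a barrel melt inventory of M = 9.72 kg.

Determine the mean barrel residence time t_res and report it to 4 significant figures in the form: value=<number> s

Convert throughput: Q = 187.2 kg/h = 187.2/3600 = 0.052 kg/s
t_res = M / Q_s = 9.72 ÷ 0.052 = 186.923 s

value=186.9 s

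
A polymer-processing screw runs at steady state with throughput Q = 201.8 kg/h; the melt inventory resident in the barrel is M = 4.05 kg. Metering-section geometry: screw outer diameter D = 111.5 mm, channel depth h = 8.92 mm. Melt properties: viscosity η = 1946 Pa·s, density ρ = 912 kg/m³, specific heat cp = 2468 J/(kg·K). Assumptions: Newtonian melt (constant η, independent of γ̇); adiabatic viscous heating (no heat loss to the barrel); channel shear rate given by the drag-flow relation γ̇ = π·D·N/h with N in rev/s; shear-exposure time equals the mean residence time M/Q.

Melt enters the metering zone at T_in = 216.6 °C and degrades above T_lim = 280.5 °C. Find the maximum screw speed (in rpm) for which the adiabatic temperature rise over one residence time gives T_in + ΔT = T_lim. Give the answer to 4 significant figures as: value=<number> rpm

value=48.87 rpm

Throughput in SI: Q_s = 201.8 kg/h ÷ 3600 s/h = 0.0560556 kg/s
Mean residence time: t_res = M/Q_s = 4.05 kg / 0.0560556 kg/s = 72.2498 s
Geometry in SI: D = 111.5 mm → 0.1115 m, h = 8.92 mm → 0.00892 m
Allowable rise: ΔT_a = T_lim − T_in = 280.5 − 216.6 = 63.9 K
Invert ΔT = ηγ̇²t_res/(ρcp) for γ̇: γ̇_max² = ΔT_a ρ cp / (η t_res) = 63.9·912·2468 / (1946·72.2498) = 1022.97 s⁻²
γ̇_max = sqrt(1022.97) = 31.9839 s⁻¹
Solve γ̇ = πDN/h for N: N_max = γ̇_max·h/(π·D) = 31.9839 × 0.00892 / (π × 0.1115) = 0.814462 rev/s = 48.8677 rpm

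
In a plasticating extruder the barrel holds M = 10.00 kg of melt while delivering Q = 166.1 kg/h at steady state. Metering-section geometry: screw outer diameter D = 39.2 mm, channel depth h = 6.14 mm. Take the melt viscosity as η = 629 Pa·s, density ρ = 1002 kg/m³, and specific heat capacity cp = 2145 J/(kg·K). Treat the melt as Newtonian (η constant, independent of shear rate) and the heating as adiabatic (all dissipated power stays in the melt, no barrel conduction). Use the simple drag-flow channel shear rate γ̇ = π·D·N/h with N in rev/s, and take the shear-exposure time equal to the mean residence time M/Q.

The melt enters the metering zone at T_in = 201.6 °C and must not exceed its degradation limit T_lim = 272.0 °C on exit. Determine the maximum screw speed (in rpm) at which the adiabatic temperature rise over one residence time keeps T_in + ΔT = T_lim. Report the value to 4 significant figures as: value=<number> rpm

value=99.66 rpm

Convert throughput: Q = 166.1 kg/h = 166.1/3600 = 0.0461389 kg/s
t_res = M / Q_s = 10.00 / 0.0461389 = 216.737 s
D = 39.2 mm = 0.0392 m;  h = 6.14 mm = 0.00614 m
ΔT_a = T_lim − T_in = 272.0 − 201.6 = 70.4 K
γ̇_max² = ΔT_a·ρ·cp / (η·t_res) = [70.4 × 1002 × 2145] / [629 × 216.737] = 1109.9 s⁻²
Take the square root: γ̇_max = √(1109.9) = 33.3152 s⁻¹
N_max = γ̇_max·h / (π·D) = 33.3152 · 0.00614 / (π · 0.0392) = 1.66102 rev/s = 99.6611 rpm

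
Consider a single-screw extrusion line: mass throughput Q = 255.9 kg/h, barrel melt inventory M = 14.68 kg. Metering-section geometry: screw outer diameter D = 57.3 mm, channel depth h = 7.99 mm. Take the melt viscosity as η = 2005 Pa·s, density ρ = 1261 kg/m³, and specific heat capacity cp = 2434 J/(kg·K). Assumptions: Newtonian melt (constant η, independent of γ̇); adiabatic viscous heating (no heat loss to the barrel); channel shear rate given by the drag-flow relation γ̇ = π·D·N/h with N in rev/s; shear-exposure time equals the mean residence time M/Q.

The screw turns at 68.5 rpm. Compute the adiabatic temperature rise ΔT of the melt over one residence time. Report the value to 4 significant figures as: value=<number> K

value=89.25 K

Throughput in SI: Q_s = 255.9 kg/h ÷ 3600 s/h = 0.0710833 kg/s
Mean residence time: t_res = M/Q_s = 14.68 kg / 0.0710833 kg/s = 206.518 s
Convert to SI: D = 0.0573 m, h = 0.00799 m, N = 68.5/60 = 1.14167 rev/s
γ̇ = π·D·N / h = π · 0.0573 · 1.14167 / 0.00799 = 25.7215 s⁻¹
ΔT = η·γ̇²·t_res / (ρ·cp) = 2005 · (25.7215)² · 206.518 / (1261 · 2434) = 89.2547 K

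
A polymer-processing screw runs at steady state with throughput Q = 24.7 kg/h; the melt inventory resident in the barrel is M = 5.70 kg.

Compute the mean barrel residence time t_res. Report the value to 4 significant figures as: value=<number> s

value=830.8 s

Convert throughput: Q = 24.7 kg/h = 24.7/3600 = 0.00686111 kg/s
t_res = M / Q_s = 5.70 / 0.00686111 = 830.769 s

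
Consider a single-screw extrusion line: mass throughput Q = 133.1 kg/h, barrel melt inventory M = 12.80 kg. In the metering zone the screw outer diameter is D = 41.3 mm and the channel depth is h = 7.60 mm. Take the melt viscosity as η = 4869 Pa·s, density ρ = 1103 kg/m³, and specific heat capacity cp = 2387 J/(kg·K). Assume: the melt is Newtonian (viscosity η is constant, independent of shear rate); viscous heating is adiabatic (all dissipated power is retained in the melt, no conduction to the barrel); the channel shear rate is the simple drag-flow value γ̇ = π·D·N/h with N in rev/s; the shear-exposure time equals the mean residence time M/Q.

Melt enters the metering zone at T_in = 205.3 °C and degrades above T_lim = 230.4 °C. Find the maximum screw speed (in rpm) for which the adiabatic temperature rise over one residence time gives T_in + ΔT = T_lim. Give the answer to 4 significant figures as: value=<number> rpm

value=22.01 rpm

Throughput in SI: Q_s = 133.1 kg/h ÷ 3600 s/h = 0.0369722 kg/s
t_res = M / Q_s = 12.80 / 0.0369722 = 346.206 s
Geometry in SI: D = 41.3 mm → 0.0413 m, h = 7.60 mm → 0.0076 m
ΔT_a = T_lim − T_in = 230.4 °C − 205.3 °C = 25.1 K
Invert ΔT = ηγ̇²t_res/(ρcp) for γ̇: γ̇_max² = ΔT_a ρ cp / (η t_res) = 25.1·1103·2387 / (4869·346.206) = 39.2037 s⁻²
γ̇_max = sqrt(39.2037) = 6.26129 s⁻¹
Solve γ̇ = πDN/h for N: N_max = γ̇_max·h/(π·D) = 6.26129 × 0.0076 / (π × 0.0413) = 0.366756 rev/s = 22.0054 rpm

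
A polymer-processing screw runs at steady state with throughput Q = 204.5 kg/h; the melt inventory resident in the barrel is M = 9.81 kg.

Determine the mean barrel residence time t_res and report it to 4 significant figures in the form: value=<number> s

value=172.7 s

Q_s = Q / 3600 = 204.5 / 3600 = 0.0568056 kg/s
t_res = M / Q_s = 9.81 ÷ 0.0568056 = 172.694 s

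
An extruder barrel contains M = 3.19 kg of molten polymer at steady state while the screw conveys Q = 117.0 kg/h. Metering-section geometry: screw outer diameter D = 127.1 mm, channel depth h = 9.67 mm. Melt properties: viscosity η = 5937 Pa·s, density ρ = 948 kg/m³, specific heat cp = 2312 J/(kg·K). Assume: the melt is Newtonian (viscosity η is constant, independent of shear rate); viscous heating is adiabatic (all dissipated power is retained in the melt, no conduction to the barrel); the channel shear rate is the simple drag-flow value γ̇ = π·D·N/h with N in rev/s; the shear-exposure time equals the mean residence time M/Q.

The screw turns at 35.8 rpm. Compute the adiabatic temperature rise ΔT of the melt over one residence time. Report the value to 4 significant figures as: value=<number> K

value=161.4 K

Q_s = Q / 3600 = 117.0 / 3600 = 0.0325 kg/s
t_res = M / Q_s = 3.19 / 0.0325 = 98.1538 s
Geometry in metres: D = 127.1 mm → 0.1271 m, h = 9.67 mm → 0.00967 m; screw speed N = 35.8 rpm = 0.596667 rev/s
Shear rate: γ̇ = πDN/h = π·0.1271·0.596667/0.00967 = 24.6377 s⁻¹
Adiabatic rise: ΔT = η γ̇² t_res / (ρ cp) = 5937·(24.6377)²·98.1538 / (948·2312) = 161.391 K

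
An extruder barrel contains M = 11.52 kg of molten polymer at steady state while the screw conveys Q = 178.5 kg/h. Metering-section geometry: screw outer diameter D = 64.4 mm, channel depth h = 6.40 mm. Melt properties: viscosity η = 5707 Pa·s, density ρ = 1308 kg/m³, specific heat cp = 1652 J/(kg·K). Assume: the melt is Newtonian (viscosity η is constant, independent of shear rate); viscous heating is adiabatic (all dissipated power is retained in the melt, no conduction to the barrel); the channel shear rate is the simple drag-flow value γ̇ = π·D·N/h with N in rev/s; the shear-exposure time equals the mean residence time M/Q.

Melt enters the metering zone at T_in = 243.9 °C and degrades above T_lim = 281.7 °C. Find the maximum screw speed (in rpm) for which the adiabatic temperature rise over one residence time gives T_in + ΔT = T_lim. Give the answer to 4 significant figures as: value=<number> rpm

value=14.90 rpm

Throughput in SI: Q_s = 178.5 kg/h ÷ 3600 s/h = 0.0495833 kg/s
t_res = M / Q_s = 11.52 / 0.0495833 = 232.336 s
D = 64.4 mm = 0.0644 m;  h = 6.40 mm = 0.0064 m
ΔT_a = T_lim − T_in = 281.7 °C − 243.9 °C = 37.8 K
γ̇_max² = ΔT_a·ρ·cp / (η·t_res) = [37.8 × 1308 × 1652] / [5707 × 232.336] = 61.6006 s⁻²
Take the square root: γ̇_max = √(61.6006) = 7.84861 s⁻¹
N_max = γ̇_max·h / (π·D) = 7.84861 · 0.0064 / (π · 0.0644) = 0.248277 rev/s = 14.8966 rpm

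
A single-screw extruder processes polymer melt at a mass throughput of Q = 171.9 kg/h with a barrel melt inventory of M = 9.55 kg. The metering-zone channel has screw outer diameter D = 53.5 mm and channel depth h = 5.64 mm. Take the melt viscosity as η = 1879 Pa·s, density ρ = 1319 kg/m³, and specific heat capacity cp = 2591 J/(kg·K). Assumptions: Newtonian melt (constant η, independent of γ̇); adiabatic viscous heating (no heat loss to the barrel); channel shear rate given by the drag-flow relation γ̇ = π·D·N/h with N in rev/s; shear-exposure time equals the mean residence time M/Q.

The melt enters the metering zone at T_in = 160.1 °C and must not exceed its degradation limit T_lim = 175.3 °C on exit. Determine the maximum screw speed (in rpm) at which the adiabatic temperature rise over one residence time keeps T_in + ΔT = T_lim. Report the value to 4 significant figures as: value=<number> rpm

value=23.67 rpm

Q_s = Q / 3600 = 171.9 / 3600 = 0.04775 kg/s
t_res = M / Q_s = 9.55 ÷ 0.04775 = 200 s
Geometry in SI: D = 53.5 mm → 0.0535 m, h = 5.64 mm → 0.00564 m
ΔT_a = T_lim − T_in = 175.3 − 160.1 = 15.2 K
Invert ΔT = ηγ̇²t_res/(ρcp) for γ̇: γ̇_max² = ΔT_a ρ cp / (η t_res) = 15.2·1319·2591 / (1879·200) = 138.229 s⁻²
Take the square root: γ̇_max = √(138.229) = 11.7571 s⁻¹
N_max = γ̇_max·h / (π·D) = 11.7571 · 0.00564 / (π · 0.0535) = 0.394525 rev/s = 23.6715 rpm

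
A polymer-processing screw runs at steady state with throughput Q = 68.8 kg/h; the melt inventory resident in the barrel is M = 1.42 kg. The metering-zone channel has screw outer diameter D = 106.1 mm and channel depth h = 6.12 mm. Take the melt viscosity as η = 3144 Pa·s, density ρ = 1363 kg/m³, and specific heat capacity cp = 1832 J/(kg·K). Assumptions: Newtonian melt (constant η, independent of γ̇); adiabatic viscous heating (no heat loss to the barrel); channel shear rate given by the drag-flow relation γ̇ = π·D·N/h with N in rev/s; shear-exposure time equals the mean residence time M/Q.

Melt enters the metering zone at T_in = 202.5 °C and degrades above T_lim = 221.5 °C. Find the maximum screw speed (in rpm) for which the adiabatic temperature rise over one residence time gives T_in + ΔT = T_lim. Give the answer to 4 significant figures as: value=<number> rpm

value=15.70 rpm

Q_s = Q / 3600 = 68.8 / 3600 = 0.0191111 kg/s
Mean residence time: t_res = M/Q_s = 1.42 kg / 0.0191111 kg/s = 74.3023 s
D = 106.1 mm = 0.1061 m;  h = 6.12 mm = 0.00612 m
ΔT_a = T_lim − T_in = 221.5 °C − 202.5 °C = 19 K
γ̇_max² = ΔT_a·ρ·cp/(η·t_res) = 19·1363·1832/(3144·74.3023) = 203.091 s⁻²
γ̇_max = √203.091 = 14.251 s⁻¹
N_max = γ̇_max h / (πD) = 14.251·0.00612/(π·0.1061) = 0.261656 rev/s → ×60 = 15.6994 rpm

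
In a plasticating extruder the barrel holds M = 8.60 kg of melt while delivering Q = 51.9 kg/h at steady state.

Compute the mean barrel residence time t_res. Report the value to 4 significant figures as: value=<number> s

Q_s = Q / 3600 = 51.9 / 3600 = 0.0144167 kg/s
t_res = M / Q_s = 8.60 ÷ 0.0144167 = 596.532 s

value=596.5 s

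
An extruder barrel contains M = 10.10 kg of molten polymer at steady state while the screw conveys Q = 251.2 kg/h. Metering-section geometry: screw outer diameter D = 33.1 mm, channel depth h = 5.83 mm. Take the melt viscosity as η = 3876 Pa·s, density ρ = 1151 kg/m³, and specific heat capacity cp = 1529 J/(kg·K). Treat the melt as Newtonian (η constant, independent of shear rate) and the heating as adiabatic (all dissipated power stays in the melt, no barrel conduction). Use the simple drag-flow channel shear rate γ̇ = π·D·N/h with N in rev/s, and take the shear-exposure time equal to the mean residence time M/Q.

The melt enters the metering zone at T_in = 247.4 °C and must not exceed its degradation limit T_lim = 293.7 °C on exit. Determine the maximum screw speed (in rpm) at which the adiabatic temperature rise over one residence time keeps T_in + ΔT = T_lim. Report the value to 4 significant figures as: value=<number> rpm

Throughput in SI: Q_s = 251.2 kg/h ÷ 3600 s/h = 0.0697778 kg/s
t_res = M / Q_s = 10.10 / 0.0697778 = 144.745 s
Convert to metres: D = 0.0331 m, h = 0.00583 m
ΔT_a = T_lim − T_in = 293.7 °C − 247.4 °C = 46.3 K
Invert ΔT = ηγ̇²t_res/(ρcp) for γ̇: γ̇_max² = ΔT_a ρ cp / (η t_res) = 46.3·1151·1529 / (3876·144.745) = 145.237 s⁻²
Take the square root: γ̇_max = √(145.237) = 12.0514 s⁻¹
N_max = γ̇_max h / (πD) = 12.0514·0.00583/(π·0.0331) = 0.675661 rev/s → ×60 = 40.5396 rpm

value=40.54 rpm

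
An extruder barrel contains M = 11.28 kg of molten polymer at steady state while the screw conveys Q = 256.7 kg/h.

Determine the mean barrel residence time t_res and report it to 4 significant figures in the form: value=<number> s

value=158.2 s

Throughput in SI: Q_s = 256.7 kg/h ÷ 3600 s/h = 0.0713056 kg/s
Mean residence time: t_res = M/Q_s = 11.28 kg / 0.0713056 kg/s = 158.192 s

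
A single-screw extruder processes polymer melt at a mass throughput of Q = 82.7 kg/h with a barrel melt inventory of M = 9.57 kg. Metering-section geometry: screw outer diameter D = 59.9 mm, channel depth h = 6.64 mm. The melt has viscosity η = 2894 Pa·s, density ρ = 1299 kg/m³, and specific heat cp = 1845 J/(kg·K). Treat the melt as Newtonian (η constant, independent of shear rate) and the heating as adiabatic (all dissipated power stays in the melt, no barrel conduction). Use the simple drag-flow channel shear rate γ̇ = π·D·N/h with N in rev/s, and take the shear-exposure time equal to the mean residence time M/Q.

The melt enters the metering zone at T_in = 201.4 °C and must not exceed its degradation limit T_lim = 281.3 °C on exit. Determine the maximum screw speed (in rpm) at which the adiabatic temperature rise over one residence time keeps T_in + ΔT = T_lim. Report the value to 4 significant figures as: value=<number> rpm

Q_s = Q / 3600 = 82.7 / 3600 = 0.0229722 kg/s
t_res = M / Q_s = 9.57 ÷ 0.0229722 = 416.59 s
D = 59.9 mm = 0.0599 m;  h = 6.64 mm = 0.00664 m
ΔT_a = T_lim − T_in = 281.3 °C − 201.4 °C = 79.9 K
γ̇_max² = ΔT_a·ρ·cp/(η·t_res) = 79.9·1299·1845/(2894·416.59) = 158.835 s⁻²
γ̇_max = √158.835 = 12.603 s⁻¹
N_max = γ̇_max·h / (π·D) = 12.603 · 0.00664 / (π · 0.0599) = 0.444697 rev/s = 26.6818 rpm

value=26.68 rpm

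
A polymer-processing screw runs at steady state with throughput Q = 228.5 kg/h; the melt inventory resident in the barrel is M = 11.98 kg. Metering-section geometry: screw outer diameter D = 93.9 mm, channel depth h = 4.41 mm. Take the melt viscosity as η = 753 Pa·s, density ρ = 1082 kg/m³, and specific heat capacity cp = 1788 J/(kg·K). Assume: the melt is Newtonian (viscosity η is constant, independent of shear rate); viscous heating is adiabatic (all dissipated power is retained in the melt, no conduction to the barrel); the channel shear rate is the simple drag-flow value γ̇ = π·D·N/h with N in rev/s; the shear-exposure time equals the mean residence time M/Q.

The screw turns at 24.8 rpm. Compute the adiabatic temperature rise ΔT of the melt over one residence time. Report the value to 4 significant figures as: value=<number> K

Throughput in SI: Q_s = 228.5 kg/h ÷ 3600 s/h = 0.0634722 kg/s
t_res = M / Q_s = 11.98 ÷ 0.0634722 = 188.744 s
Geometry in metres: D = 93.9 mm → 0.0939 m, h = 4.41 mm → 0.00441 m; screw speed N = 24.8 rpm = 0.413333 rev/s
Shear rate: γ̇ = πDN/h = π·0.0939·0.413333/0.00441 = 27.6489 s⁻¹
Adiabatic rise: ΔT = η γ̇² t_res / (ρ cp) = 753·(27.6489)²·188.744 / (1082·1788) = 56.1601 K

value=56.16 K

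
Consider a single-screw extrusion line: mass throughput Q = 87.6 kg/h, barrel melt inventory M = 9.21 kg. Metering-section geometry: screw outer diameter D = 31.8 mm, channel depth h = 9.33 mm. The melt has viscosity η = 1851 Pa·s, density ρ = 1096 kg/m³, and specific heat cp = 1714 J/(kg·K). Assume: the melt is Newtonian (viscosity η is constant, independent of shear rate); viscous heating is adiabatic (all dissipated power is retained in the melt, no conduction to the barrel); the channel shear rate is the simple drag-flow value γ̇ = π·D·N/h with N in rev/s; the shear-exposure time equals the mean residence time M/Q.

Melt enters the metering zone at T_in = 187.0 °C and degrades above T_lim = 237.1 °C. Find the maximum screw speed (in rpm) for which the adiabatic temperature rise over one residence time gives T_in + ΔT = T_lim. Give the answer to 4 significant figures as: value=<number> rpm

Convert throughput: Q = 87.6 kg/h = 87.6/3600 = 0.0243333 kg/s
Mean residence time: t_res = M/Q_s = 9.21 kg / 0.0243333 kg/s = 378.493 s
Geometry in SI: D = 31.8 mm → 0.0318 m, h = 9.33 mm → 0.00933 m
Allowable rise: ΔT_a = T_lim − T_in = 237.1 − 187.0 = 50.1 K
γ̇_max² = ΔT_a·ρ·cp / (η·t_res) = [50.1 × 1096 × 1714] / [1851 × 378.493] = 134.337 s⁻²
Take the square root: γ̇_max = √(134.337) = 11.5904 s⁻¹
N_max = γ̇_max·h / (π·D) = 11.5904 · 0.00933 / (π · 0.0318) = 1.08244 rev/s = 64.9461 rpm

value=64.95 rpm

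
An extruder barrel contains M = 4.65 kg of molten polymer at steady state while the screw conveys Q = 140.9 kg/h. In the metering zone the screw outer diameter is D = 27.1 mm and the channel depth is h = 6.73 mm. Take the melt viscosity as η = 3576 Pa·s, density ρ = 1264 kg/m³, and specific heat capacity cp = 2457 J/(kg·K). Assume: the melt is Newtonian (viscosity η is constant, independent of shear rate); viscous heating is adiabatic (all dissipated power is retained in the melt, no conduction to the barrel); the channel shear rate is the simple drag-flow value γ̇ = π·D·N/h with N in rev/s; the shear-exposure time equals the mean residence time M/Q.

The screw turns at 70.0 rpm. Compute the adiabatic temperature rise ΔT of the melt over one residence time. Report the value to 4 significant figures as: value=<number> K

Convert throughput: Q = 140.9 kg/h = 140.9/3600 = 0.0391389 kg/s
t_res = M / Q_s = 4.65 / 0.0391389 = 118.808 s
Convert to SI: D = 0.0271 m, h = 0.00673 m, N = 70.0/60 = 1.16667 rev/s
γ̇ = π D N / h = (π)(0.0271)(1.16667) / 0.00673 = 14.7588 s⁻¹
Adiabatic rise: ΔT = η γ̇² t_res / (ρ cp) = 3576·(14.7588)²·118.808 / (1264·2457) = 29.7983 K

value=29.80 K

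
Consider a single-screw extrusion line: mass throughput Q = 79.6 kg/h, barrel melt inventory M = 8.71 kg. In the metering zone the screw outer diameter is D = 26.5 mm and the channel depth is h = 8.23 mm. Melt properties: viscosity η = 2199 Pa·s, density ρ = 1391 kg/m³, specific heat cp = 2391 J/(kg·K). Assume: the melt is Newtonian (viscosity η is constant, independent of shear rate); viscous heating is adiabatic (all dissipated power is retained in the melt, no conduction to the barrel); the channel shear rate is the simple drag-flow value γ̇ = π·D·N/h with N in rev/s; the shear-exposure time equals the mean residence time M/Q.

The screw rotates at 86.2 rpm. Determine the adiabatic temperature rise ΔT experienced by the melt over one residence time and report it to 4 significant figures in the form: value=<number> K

Throughput in SI: Q_s = 79.6 kg/h ÷ 3600 s/h = 0.0221111 kg/s
t_res = M / Q_s = 8.71 ÷ 0.0221111 = 393.92 s
D = 26.5 mm = 0.0265 m;  h = 8.23 mm = 0.00823 m;  N = 86.2 rpm / 60 = 1.43667 rev/s
γ̇ = π D N / h = (π)(0.0265)(1.43667) / 0.00823 = 14.5329 s⁻¹
ΔT = η·γ̇²·t_res/(ρ·cp) = [2199 × 14.5329² × 393.92] / [1391 × 2391] = 55.0085 K

value=55.01 K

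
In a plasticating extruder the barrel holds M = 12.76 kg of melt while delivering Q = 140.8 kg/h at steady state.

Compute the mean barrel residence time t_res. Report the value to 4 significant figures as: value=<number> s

value=326.2 s

Convert throughput: Q = 140.8 kg/h = 140.8/3600 = 0.0391111 kg/s
Mean residence time: t_res = M/Q_s = 12.76 kg / 0.0391111 kg/s = 326.25 s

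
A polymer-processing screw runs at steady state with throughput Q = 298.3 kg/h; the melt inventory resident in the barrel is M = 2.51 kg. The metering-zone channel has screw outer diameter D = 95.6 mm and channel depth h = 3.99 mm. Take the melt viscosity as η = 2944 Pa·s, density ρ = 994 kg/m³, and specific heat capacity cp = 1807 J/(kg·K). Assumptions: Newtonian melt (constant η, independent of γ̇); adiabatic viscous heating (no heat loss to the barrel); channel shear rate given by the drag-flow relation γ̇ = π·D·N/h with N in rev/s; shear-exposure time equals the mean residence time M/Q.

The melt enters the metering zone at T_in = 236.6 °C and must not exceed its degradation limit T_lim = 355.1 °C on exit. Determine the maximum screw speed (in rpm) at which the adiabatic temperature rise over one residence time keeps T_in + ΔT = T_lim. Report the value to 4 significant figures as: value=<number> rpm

value=38.94 rpm

Q_s = Q / 3600 = 298.3 / 3600 = 0.0828611 kg/s
t_res = M / Q_s = 2.51 ÷ 0.0828611 = 30.2917 s
D = 95.6 mm = 0.0956 m;  h = 3.99 mm = 0.00399 m
Allowable rise: ΔT_a = T_lim − T_in = 355.1 − 236.6 = 118.5 K
Invert ΔT = ηγ̇²t_res/(ρcp) for γ̇: γ̇_max² = ΔT_a ρ cp / (η t_res) = 118.5·994·1807 / (2944·30.2917) = 2386.72 s⁻²
γ̇_max = sqrt(2386.72) = 48.8541 s⁻¹
N_max = γ̇_max h / (πD) = 48.8541·0.00399/(π·0.0956) = 0.649032 rev/s → ×60 = 38.9419 rpm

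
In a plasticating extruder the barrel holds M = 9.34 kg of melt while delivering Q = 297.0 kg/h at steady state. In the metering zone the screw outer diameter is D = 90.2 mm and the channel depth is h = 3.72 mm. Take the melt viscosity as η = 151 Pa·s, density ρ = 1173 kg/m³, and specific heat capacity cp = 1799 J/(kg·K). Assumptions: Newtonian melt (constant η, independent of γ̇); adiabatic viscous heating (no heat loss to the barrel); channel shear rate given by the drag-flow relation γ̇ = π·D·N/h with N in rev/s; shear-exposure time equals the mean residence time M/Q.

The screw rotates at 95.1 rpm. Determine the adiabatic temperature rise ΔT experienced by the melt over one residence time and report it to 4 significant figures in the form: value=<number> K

value=118.1 K

Throughput in SI: Q_s = 297.0 kg/h ÷ 3600 s/h = 0.0825 kg/s
t_res = M / Q_s = 9.34 / 0.0825 = 113.212 s
Convert to SI: D = 0.0902 m, h = 0.00372 m, N = 95.1/60 = 1.585 rev/s
γ̇ = π D N / h = (π)(0.0902)(1.585) / 0.00372 = 120.738 s⁻¹
Adiabatic rise: ΔT = η γ̇² t_res / (ρ cp) = 151·(120.738)²·113.212 / (1173·1799) = 118.094 K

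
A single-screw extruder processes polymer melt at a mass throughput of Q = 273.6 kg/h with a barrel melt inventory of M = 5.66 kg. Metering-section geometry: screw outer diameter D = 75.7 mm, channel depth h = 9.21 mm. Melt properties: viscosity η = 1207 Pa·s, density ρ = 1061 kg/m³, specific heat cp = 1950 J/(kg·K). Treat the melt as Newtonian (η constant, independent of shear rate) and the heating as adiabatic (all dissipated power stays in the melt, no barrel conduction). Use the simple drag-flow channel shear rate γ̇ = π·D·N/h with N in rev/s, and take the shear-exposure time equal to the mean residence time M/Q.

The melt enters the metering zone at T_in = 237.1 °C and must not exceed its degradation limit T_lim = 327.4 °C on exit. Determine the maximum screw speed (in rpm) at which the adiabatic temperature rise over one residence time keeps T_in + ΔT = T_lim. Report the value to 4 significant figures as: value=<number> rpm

Convert throughput: Q = 273.6 kg/h = 273.6/3600 = 0.076 kg/s
t_res = M / Q_s = 5.66 / 0.076 = 74.4737 s
D = 75.7 mm = 0.0757 m;  h = 9.21 mm = 0.00921 m
ΔT_a = T_lim − T_in = 327.4 °C − 237.1 °C = 90.3 K
γ̇_max² = ΔT_a·ρ·cp / (η·t_res) = [90.3 × 1061 × 1950] / [1207 × 74.4737] = 2078.39 s⁻²
γ̇_max = √2078.39 = 45.5894 s⁻¹
N_max = γ̇_max h / (πD) = 45.5894·0.00921/(π·0.0757) = 1.76554 rev/s → ×60 = 105.932 rpm

value=105.9 rpm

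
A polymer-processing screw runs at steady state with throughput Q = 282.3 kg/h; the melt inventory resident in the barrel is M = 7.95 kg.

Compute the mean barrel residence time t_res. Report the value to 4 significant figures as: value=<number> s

Q_s = Q / 3600 = 282.3 / 3600 = 0.0784167 kg/s
t_res = M / Q_s = 7.95 / 0.0784167 = 101.382 s

value=101.4 s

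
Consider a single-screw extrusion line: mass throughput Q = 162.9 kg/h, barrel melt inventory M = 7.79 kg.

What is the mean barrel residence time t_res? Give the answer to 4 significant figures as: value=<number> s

value=172.2 s

Throughput in SI: Q_s = 162.9 kg/h ÷ 3600 s/h = 0.04525 kg/s
t_res = M / Q_s = 7.79 / 0.04525 = 172.155 s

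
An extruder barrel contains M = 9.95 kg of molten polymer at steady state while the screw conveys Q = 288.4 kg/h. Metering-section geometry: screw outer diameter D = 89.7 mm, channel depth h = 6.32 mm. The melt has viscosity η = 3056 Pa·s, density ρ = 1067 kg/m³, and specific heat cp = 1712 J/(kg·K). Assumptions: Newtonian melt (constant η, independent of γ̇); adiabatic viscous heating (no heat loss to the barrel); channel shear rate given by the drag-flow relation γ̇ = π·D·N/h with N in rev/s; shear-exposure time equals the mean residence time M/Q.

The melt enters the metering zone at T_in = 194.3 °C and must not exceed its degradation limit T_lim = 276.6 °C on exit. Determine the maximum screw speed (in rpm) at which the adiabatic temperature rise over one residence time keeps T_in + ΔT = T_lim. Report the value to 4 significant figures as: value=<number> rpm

Throughput in SI: Q_s = 288.4 kg/h ÷ 3600 s/h = 0.0801111 kg/s
Mean residence time: t_res = M/Q_s = 9.95 kg / 0.0801111 kg/s = 124.202 s
Convert to metres: D = 0.0897 m, h = 0.00632 m
ΔT_a = T_lim − T_in = 276.6 − 194.3 = 82.3 K
γ̇_max² = ΔT_a·ρ·cp/(η·t_res) = 82.3·1067·1712/(3056·124.202) = 396.081 s⁻²
γ̇_max = √396.081 = 19.9018 s⁻¹
N_max = γ̇_max h / (πD) = 19.9018·0.00632/(π·0.0897) = 0.446341 rev/s → ×60 = 26.7805 rpm

value=26.78 rpm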